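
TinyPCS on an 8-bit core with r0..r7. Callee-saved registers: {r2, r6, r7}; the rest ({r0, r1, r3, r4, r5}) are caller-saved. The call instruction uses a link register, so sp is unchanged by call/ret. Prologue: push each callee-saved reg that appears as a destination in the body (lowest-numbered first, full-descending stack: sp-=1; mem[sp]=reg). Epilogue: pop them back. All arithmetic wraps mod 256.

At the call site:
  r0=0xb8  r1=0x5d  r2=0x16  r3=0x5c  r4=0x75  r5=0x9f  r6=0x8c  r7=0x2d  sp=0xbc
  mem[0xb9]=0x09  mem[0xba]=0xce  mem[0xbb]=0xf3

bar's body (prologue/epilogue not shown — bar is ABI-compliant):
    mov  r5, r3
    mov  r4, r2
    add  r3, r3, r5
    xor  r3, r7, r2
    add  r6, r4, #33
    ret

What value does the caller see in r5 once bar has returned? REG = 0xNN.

prologue: push r6 → mem[0xbb]=0x8c, sp=0xbb
body[0] mov  r5, r3 → r5=0x5c
body[1] mov  r4, r2 → r4=0x16
body[2] add  r3, r3, r5 → r3=0xb8
body[3] xor  r3, r7, r2 → r3=0x3b
body[4] add  r6, r4, #33 → r6=0x37
epilogue: pop r6=0x8c, sp=0xbc
r5 is caller-saved → body value

REG = 0x5c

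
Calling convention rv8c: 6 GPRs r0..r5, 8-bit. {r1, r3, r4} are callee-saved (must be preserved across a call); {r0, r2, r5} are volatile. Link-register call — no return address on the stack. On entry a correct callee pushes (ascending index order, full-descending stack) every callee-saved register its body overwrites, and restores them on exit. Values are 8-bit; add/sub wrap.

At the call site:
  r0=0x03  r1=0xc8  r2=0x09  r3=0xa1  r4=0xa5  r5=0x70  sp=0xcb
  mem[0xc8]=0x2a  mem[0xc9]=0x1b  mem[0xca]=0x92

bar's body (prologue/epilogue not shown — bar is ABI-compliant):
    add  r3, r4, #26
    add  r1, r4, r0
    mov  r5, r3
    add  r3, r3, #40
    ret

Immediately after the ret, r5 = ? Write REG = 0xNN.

REG = 0xbf

prologue: push r1 -> mem[0xca]=0xc8, sp=0xca
prologue: push r3 -> mem[0xc9]=0xa1, sp=0xc9
body[0] add  r3, r4, #26 -> r3=0xbf
body[1] add  r1, r4, r0 -> r1=0xa8
body[2] mov  r5, r3 -> r5=0xbf
body[3] add  r3, r3, #40 -> r3=0xe7
epilogue: pop r3=0xa1, sp=0xca
epilogue: pop r1=0xc8, sp=0xcb
r5 is caller-saved -> body value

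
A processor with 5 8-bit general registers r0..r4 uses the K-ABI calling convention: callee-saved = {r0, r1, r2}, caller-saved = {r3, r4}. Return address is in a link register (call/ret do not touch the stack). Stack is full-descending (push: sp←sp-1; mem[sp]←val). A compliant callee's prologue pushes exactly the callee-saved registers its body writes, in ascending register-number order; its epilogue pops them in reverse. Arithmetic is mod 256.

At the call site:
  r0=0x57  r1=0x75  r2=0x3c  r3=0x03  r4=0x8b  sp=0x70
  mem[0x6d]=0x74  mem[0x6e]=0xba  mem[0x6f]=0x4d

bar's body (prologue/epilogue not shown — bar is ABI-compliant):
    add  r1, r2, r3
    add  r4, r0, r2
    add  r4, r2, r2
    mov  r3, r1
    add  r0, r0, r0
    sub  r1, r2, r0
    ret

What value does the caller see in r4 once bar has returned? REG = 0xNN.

REG = 0x78

prologue: push r0 -> mem[0x6f]=0x57, sp=0x6f
prologue: push r1 -> mem[0x6e]=0x75, sp=0x6e
body[0] add  r1, r2, r3 -> r1=0x3f
body[1] add  r4, r0, r2 -> r4=0x93
body[2] add  r4, r2, r2 -> r4=0x78
body[3] mov  r3, r1 -> r3=0x3f
body[4] add  r0, r0, r0 -> r0=0xae
body[5] sub  r1, r2, r0 -> r1=0x8e
epilogue: pop r1=0x75, sp=0x6f
epilogue: pop r0=0x57, sp=0x70
r4 is caller-saved -> body value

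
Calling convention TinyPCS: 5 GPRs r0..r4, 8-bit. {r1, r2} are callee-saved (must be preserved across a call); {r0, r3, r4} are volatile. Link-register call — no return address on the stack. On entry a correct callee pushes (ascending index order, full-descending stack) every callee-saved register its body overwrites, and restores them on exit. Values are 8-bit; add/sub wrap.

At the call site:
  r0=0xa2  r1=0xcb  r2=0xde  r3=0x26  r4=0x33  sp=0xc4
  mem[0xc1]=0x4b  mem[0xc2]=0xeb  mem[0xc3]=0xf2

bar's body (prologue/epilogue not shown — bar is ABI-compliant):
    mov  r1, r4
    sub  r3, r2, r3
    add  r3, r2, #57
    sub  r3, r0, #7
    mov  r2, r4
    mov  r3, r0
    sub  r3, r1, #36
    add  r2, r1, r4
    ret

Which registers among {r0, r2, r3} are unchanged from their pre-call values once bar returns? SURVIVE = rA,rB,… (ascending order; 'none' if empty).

prologue: push r1 → mem[0xc3]=0xcb, sp=0xc3
prologue: push r2 → mem[0xc2]=0xde, sp=0xc2
body[0] mov  r1, r4 → r1=0x33
body[1] sub  r3, r2, r3 → r3=0xb8
body[2] add  r3, r2, #57 → r3=0x17
body[3] sub  r3, r0, #7 → r3=0x9b
body[4] mov  r2, r4 → r2=0x33
body[5] mov  r3, r0 → r3=0xa2
body[6] sub  r3, r1, #36 → r3=0x0f
body[7] add  r2, r1, r4 → r2=0x66
epilogue: pop r2=0xde, sp=0xc3
epilogue: pop r1=0xcb, sp=0xc4
r0: caller-saved, written=False
r2: callee-saved, written=True
r3: caller-saved, written=True

SURVIVE = r0,r2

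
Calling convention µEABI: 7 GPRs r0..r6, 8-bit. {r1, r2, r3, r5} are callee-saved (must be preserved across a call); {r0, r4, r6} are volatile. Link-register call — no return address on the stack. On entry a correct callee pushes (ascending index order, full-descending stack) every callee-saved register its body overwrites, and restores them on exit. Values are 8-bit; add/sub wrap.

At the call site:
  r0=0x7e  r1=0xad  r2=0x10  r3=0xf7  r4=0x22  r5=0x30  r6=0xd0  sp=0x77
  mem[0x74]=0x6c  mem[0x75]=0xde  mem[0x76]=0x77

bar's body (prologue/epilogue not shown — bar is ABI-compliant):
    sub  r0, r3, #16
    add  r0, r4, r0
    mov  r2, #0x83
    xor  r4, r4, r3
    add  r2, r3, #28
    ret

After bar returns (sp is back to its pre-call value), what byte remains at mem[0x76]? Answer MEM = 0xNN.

MEM = 0x10

prologue: push r2 -> mem[0x76]=0x10, sp=0x76
body[0] sub  r0, r3, #16 -> r0=0xe7
body[1] add  r0, r4, r0 -> r0=0x09
body[2] mov  r2, #0x83 -> r2=0x83
body[3] xor  r4, r4, r3 -> r4=0xd5
body[4] add  r2, r3, #28 -> r2=0x13
epilogue: pop r2=0x10, sp=0x77
prologue pushed ['r2'] at ['0x76']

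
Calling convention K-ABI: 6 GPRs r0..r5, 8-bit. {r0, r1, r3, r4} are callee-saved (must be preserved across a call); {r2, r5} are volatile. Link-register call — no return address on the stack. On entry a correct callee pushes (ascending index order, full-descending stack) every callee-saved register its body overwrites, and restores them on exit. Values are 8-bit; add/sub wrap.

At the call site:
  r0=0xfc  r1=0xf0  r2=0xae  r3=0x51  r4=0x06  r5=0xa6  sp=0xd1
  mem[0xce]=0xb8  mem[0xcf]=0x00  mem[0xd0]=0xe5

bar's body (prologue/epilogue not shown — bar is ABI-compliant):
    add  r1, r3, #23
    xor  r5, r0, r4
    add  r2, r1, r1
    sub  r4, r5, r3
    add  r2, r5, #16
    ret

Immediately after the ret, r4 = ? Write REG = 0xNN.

REG = 0x06

prologue: push r1 → mem[0xd0]=0xf0, sp=0xd0
prologue: push r4 → mem[0xcf]=0x06, sp=0xcf
body[0] add  r1, r3, #23 → r1=0x68
body[1] xor  r5, r0, r4 → r5=0xfa
body[2] add  r2, r1, r1 → r2=0xd0
body[3] sub  r4, r5, r3 → r4=0xa9
body[4] add  r2, r5, #16 → r2=0x0a
epilogue: pop r4=0x06, sp=0xd0
epilogue: pop r1=0xf0, sp=0xd1
r4 is callee-saved → restored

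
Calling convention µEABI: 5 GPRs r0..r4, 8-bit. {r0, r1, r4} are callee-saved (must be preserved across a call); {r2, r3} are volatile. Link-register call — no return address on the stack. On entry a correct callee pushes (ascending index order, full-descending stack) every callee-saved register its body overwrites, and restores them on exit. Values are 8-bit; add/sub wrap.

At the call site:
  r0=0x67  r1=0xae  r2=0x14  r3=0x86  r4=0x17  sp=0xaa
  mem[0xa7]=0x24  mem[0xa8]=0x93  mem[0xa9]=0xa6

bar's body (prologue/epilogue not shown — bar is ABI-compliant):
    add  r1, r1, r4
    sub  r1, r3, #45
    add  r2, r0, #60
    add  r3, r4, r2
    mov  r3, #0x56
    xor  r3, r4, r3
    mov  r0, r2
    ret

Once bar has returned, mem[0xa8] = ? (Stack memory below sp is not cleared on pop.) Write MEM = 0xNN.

prologue: push r0 -> mem[0xa9]=0x67, sp=0xa9
prologue: push r1 -> mem[0xa8]=0xae, sp=0xa8
body[0] add  r1, r1, r4 -> r1=0xc5
body[1] sub  r1, r3, #45 -> r1=0x59
body[2] add  r2, r0, #60 -> r2=0xa3
body[3] add  r3, r4, r2 -> r3=0xba
body[4] mov  r3, #0x56 -> r3=0x56
body[5] xor  r3, r4, r3 -> r3=0x41
body[6] mov  r0, r2 -> r0=0xa3
epilogue: pop r1=0xae, sp=0xa9
epilogue: pop r0=0x67, sp=0xaa
prologue pushed ['r0', 'r1'] at ['0xa9', '0xa8']

MEM = 0xae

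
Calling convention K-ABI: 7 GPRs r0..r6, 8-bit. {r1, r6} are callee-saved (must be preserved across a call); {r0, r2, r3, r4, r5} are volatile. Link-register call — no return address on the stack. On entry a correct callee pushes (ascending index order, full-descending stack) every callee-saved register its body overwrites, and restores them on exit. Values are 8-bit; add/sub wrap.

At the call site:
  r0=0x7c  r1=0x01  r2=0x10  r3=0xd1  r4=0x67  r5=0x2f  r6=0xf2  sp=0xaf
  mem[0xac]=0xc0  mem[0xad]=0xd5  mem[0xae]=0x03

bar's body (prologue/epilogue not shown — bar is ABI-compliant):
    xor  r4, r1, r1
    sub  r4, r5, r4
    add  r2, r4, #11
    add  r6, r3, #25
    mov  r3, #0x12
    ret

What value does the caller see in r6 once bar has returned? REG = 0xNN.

REG = 0xf2

prologue: push r6 → mem[0xae]=0xf2, sp=0xae
body[0] xor  r4, r1, r1 → r4=0x00
body[1] sub  r4, r5, r4 → r4=0x2f
body[2] add  r2, r4, #11 → r2=0x3a
body[3] add  r6, r3, #25 → r6=0xea
body[4] mov  r3, #0x12 → r3=0x12
epilogue: pop r6=0xf2, sp=0xaf
r6 is callee-saved → restored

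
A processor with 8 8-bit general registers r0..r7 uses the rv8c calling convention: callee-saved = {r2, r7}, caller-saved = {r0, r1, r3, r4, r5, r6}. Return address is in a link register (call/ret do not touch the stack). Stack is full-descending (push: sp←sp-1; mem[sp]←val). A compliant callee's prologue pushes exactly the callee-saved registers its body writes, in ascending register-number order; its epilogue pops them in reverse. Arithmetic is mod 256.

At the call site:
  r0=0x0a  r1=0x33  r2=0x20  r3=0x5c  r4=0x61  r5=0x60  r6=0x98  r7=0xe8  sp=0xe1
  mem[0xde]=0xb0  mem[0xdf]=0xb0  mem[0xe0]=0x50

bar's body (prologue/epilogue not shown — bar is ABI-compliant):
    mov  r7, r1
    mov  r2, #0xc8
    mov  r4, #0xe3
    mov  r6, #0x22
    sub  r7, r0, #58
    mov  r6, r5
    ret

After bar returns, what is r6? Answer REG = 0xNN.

REG = 0x60

prologue: push r2 -> mem[0xe0]=0x20, sp=0xe0
prologue: push r7 -> mem[0xdf]=0xe8, sp=0xdf
body[0] mov  r7, r1 -> r7=0x33
body[1] mov  r2, #0xc8 -> r2=0xc8
body[2] mov  r4, #0xe3 -> r4=0xe3
body[3] mov  r6, #0x22 -> r6=0x22
body[4] sub  r7, r0, #58 -> r7=0xd0
body[5] mov  r6, r5 -> r6=0x60
epilogue: pop r7=0xe8, sp=0xe0
epilogue: pop r2=0x20, sp=0xe1
r6 is caller-saved -> body value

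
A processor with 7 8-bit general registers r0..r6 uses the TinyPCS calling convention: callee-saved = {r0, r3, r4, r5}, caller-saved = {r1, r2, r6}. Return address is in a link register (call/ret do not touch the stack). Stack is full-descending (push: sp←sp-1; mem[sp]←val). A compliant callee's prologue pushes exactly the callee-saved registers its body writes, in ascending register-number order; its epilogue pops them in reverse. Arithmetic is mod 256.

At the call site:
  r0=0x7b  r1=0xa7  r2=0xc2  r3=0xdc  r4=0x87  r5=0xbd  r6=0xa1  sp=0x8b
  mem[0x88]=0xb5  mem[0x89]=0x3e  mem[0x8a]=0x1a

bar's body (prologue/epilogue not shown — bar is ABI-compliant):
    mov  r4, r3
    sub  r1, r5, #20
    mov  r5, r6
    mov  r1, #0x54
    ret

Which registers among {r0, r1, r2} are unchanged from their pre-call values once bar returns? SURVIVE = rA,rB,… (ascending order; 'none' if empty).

prologue: push r4 -> mem[0x8a]=0x87, sp=0x8a
prologue: push r5 -> mem[0x89]=0xbd, sp=0x89
body[0] mov  r4, r3 -> r4=0xdc
body[1] sub  r1, r5, #20 -> r1=0xa9
body[2] mov  r5, r6 -> r5=0xa1
body[3] mov  r1, #0x54 -> r1=0x54
epilogue: pop r5=0xbd, sp=0x8a
epilogue: pop r4=0x87, sp=0x8b
r0: callee-saved, written=False
r1: caller-saved, written=True
r2: caller-saved, written=False

SURVIVE = r0,r2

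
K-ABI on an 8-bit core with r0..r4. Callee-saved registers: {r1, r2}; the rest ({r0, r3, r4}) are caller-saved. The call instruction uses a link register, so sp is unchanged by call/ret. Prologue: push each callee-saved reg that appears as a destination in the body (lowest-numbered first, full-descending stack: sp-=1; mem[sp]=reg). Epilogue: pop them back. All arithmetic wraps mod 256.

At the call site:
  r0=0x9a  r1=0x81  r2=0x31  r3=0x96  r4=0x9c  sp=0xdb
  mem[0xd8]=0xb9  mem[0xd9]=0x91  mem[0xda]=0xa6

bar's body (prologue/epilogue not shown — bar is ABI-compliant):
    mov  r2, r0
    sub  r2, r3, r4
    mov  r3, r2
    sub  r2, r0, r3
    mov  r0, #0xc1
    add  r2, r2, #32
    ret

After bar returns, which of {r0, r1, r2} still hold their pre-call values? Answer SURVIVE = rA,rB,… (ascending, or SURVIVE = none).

prologue: push r2 -> mem[0xda]=0x31, sp=0xda
body[0] mov  r2, r0 -> r2=0x9a
body[1] sub  r2, r3, r4 -> r2=0xfa
body[2] mov  r3, r2 -> r3=0xfa
body[3] sub  r2, r0, r3 -> r2=0xa0
body[4] mov  r0, #0xc1 -> r0=0xc1
body[5] add  r2, r2, #32 -> r2=0xc0
epilogue: pop r2=0x31, sp=0xdb
r0: caller-saved, written=True
r1: callee-saved, written=False
r2: callee-saved, written=True

SURVIVE = r1,r2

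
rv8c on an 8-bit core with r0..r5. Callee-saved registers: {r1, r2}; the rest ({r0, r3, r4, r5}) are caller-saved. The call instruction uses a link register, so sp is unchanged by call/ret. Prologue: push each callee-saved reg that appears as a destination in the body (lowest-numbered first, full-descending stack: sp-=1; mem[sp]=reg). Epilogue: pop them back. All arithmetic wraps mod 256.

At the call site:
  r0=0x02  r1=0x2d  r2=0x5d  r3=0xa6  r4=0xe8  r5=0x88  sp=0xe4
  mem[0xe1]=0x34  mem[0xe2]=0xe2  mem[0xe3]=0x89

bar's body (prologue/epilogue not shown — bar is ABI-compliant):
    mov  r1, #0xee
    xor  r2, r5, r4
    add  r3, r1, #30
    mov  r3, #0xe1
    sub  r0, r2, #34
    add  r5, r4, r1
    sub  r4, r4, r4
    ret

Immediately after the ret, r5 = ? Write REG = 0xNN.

prologue: push r1 -> mem[0xe3]=0x2d, sp=0xe3
prologue: push r2 -> mem[0xe2]=0x5d, sp=0xe2
body[0] mov  r1, #0xee -> r1=0xee
body[1] xor  r2, r5, r4 -> r2=0x60
body[2] add  r3, r1, #30 -> r3=0x0c
body[3] mov  r3, #0xe1 -> r3=0xe1
body[4] sub  r0, r2, #34 -> r0=0x3e
body[5] add  r5, r4, r1 -> r5=0xd6
body[6] sub  r4, r4, r4 -> r4=0x00
epilogue: pop r2=0x5d, sp=0xe3
epilogue: pop r1=0x2d, sp=0xe4
r5 is caller-saved -> body value

REG = 0xd6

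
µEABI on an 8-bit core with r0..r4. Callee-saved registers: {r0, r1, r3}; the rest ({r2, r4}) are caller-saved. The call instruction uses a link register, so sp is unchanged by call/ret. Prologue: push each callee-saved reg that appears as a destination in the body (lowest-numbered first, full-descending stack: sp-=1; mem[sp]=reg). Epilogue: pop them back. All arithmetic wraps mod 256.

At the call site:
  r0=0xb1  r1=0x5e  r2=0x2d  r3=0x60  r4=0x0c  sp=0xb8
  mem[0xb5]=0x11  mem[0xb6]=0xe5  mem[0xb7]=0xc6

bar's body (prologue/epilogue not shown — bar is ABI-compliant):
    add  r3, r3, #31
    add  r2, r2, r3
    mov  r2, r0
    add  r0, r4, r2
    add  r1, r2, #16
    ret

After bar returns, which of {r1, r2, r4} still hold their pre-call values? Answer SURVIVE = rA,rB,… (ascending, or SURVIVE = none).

SURVIVE = r1,r4

prologue: push r0 → mem[0xb7]=0xb1, sp=0xb7
prologue: push r1 → mem[0xb6]=0x5e, sp=0xb6
prologue: push r3 → mem[0xb5]=0x60, sp=0xb5
body[0] add  r3, r3, #31 → r3=0x7f
body[1] add  r2, r2, r3 → r2=0xac
body[2] mov  r2, r0 → r2=0xb1
body[3] add  r0, r4, r2 → r0=0xbd
body[4] add  r1, r2, #16 → r1=0xc1
epilogue: pop r3=0x60, sp=0xb6
epilogue: pop r1=0x5e, sp=0xb7
epilogue: pop r0=0xb1, sp=0xb8
r1: callee-saved, written=True
r2: caller-saved, written=True
r4: caller-saved, written=False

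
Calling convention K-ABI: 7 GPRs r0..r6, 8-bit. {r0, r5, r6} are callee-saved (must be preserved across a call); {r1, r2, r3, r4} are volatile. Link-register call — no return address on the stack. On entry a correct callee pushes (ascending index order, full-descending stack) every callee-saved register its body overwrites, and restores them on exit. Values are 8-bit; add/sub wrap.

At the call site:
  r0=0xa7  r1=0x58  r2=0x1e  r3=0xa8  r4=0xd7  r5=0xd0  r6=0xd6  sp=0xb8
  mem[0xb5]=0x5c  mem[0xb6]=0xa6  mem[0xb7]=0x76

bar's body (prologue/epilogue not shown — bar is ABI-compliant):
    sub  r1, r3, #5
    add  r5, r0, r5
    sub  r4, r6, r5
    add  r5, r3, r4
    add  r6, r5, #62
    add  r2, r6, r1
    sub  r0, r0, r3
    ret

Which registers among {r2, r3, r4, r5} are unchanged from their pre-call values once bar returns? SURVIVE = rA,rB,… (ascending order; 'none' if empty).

SURVIVE = r3,r5

prologue: push r0 -> mem[0xb7]=0xa7, sp=0xb7
prologue: push r5 -> mem[0xb6]=0xd0, sp=0xb6
prologue: push r6 -> mem[0xb5]=0xd6, sp=0xb5
body[0] sub  r1, r3, #5 -> r1=0xa3
body[1] add  r5, r0, r5 -> r5=0x77
body[2] sub  r4, r6, r5 -> r4=0x5f
body[3] add  r5, r3, r4 -> r5=0x07
body[4] add  r6, r5, #62 -> r6=0x45
body[5] add  r2, r6, r1 -> r2=0xe8
body[6] sub  r0, r0, r3 -> r0=0xff
epilogue: pop r6=0xd6, sp=0xb6
epilogue: pop r5=0xd0, sp=0xb7
epilogue: pop r0=0xa7, sp=0xb8
r2: caller-saved, written=True
r3: caller-saved, written=False
r4: caller-saved, written=True
r5: callee-saved, written=True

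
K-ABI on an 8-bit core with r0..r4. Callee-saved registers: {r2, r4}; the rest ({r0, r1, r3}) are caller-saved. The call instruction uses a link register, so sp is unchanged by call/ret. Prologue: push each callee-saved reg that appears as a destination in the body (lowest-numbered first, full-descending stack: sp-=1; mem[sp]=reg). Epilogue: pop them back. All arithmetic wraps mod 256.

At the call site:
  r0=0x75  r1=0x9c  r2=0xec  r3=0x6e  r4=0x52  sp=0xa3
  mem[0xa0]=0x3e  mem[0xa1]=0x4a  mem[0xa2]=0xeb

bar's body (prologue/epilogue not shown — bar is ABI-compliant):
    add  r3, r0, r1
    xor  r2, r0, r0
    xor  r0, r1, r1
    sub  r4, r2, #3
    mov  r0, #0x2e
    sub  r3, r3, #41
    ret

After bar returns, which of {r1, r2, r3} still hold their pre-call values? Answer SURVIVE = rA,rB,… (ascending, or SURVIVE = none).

SURVIVE = r1,r2

prologue: push r2 -> mem[0xa2]=0xec, sp=0xa2
prologue: push r4 -> mem[0xa1]=0x52, sp=0xa1
body[0] add  r3, r0, r1 -> r3=0x11
body[1] xor  r2, r0, r0 -> r2=0x00
body[2] xor  r0, r1, r1 -> r0=0x00
body[3] sub  r4, r2, #3 -> r4=0xfd
body[4] mov  r0, #0x2e -> r0=0x2e
body[5] sub  r3, r3, #41 -> r3=0xe8
epilogue: pop r4=0x52, sp=0xa2
epilogue: pop r2=0xec, sp=0xa3
r1: caller-saved, written=False
r2: callee-saved, written=True
r3: caller-saved, written=True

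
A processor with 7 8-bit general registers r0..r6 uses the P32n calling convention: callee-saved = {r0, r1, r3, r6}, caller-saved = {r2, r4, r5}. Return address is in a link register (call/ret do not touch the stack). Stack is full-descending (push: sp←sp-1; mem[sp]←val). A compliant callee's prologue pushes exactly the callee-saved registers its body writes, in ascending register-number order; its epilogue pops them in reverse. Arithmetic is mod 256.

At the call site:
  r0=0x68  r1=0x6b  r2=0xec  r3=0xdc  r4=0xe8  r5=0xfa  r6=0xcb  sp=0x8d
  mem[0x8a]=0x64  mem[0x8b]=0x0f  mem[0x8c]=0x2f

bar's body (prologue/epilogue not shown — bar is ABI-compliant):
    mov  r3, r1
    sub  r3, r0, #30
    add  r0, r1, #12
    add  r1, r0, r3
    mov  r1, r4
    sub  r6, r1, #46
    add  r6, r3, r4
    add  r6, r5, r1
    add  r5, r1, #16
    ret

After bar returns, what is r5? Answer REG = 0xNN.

prologue: push r0 -> mem[0x8c]=0x68, sp=0x8c
prologue: push r1 -> mem[0x8b]=0x6b, sp=0x8b
prologue: push r3 -> mem[0x8a]=0xdc, sp=0x8a
prologue: push r6 -> mem[0x89]=0xcb, sp=0x89
body[0] mov  r3, r1 -> r3=0x6b
body[1] sub  r3, r0, #30 -> r3=0x4a
body[2] add  r0, r1, #12 -> r0=0x77
body[3] add  r1, r0, r3 -> r1=0xc1
body[4] mov  r1, r4 -> r1=0xe8
body[5] sub  r6, r1, #46 -> r6=0xba
body[6] add  r6, r3, r4 -> r6=0x32
body[7] add  r6, r5, r1 -> r6=0xe2
body[8] add  r5, r1, #16 -> r5=0xf8
epilogue: pop r6=0xcb, sp=0x8a
epilogue: pop r3=0xdc, sp=0x8b
epilogue: pop r1=0x6b, sp=0x8c
epilogue: pop r0=0x68, sp=0x8d
r5 is caller-saved -> body value

REG = 0xf8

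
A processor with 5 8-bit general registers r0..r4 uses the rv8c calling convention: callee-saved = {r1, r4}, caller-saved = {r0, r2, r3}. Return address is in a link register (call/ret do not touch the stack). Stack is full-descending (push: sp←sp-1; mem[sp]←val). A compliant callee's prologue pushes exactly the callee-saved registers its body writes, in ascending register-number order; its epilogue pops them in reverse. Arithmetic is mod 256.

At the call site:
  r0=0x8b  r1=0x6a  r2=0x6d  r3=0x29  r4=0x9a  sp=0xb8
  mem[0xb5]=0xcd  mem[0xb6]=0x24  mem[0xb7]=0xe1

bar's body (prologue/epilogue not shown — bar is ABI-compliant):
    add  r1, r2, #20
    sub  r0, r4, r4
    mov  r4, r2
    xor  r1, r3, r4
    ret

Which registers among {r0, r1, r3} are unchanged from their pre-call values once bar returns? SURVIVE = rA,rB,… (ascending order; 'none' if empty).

prologue: push r1 → mem[0xb7]=0x6a, sp=0xb7
prologue: push r4 → mem[0xb6]=0x9a, sp=0xb6
body[0] add  r1, r2, #20 → r1=0x81
body[1] sub  r0, r4, r4 → r0=0x00
body[2] mov  r4, r2 → r4=0x6d
body[3] xor  r1, r3, r4 → r1=0x44
epilogue: pop r4=0x9a, sp=0xb7
epilogue: pop r1=0x6a, sp=0xb8
r0: caller-saved, written=True
r1: callee-saved, written=True
r3: caller-saved, written=False

SURVIVE = r1,r3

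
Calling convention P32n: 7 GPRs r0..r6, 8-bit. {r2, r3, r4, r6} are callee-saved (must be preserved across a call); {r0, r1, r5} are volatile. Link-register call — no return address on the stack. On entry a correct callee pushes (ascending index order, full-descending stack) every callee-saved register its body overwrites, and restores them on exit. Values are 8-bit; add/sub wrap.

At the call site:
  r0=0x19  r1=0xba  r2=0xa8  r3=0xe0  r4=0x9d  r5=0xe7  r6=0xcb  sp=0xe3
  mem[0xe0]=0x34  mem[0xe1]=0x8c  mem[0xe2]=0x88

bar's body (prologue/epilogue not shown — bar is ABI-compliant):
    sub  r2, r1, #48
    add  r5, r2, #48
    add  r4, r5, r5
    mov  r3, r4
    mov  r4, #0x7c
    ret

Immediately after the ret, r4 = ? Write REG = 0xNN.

REG = 0x9d

prologue: push r2 → mem[0xe2]=0xa8, sp=0xe2
prologue: push r3 → mem[0xe1]=0xe0, sp=0xe1
prologue: push r4 → mem[0xe0]=0x9d, sp=0xe0
body[0] sub  r2, r1, #48 → r2=0x8a
body[1] add  r5, r2, #48 → r5=0xba
body[2] add  r4, r5, r5 → r4=0x74
body[3] mov  r3, r4 → r3=0x74
body[4] mov  r4, #0x7c → r4=0x7c
epilogue: pop r4=0x9d, sp=0xe1
epilogue: pop r3=0xe0, sp=0xe2
epilogue: pop r2=0xa8, sp=0xe3
r4 is callee-saved → restored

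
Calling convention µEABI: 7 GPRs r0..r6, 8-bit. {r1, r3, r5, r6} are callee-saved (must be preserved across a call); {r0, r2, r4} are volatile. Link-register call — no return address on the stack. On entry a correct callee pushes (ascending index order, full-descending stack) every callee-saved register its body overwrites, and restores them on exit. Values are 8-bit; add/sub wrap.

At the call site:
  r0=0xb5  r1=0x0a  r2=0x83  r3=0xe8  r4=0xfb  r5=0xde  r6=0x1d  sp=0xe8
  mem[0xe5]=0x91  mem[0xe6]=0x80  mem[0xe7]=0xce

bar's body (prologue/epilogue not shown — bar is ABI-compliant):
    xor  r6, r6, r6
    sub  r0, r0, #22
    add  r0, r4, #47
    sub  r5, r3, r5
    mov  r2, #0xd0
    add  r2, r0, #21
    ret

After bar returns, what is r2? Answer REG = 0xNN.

prologue: push r5 → mem[0xe7]=0xde, sp=0xe7
prologue: push r6 → mem[0xe6]=0x1d, sp=0xe6
body[0] xor  r6, r6, r6 → r6=0x00
body[1] sub  r0, r0, #22 → r0=0x9f
body[2] add  r0, r4, #47 → r0=0x2a
body[3] sub  r5, r3, r5 → r5=0x0a
body[4] mov  r2, #0xd0 → r2=0xd0
body[5] add  r2, r0, #21 → r2=0x3f
epilogue: pop r6=0x1d, sp=0xe7
epilogue: pop r5=0xde, sp=0xe8
r2 is caller-saved → body value

REG = 0x3f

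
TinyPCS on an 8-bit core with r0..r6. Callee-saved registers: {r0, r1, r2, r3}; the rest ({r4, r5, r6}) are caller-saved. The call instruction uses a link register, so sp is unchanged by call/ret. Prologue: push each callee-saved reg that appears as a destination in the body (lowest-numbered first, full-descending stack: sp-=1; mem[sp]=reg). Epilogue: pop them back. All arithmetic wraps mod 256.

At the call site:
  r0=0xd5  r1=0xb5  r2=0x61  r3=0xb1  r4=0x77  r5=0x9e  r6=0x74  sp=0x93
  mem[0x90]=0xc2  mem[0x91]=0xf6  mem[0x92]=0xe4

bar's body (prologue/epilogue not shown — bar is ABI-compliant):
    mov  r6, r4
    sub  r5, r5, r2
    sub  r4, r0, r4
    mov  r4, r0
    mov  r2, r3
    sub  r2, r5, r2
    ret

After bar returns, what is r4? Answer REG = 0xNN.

REG = 0xd5

prologue: push r2 → mem[0x92]=0x61, sp=0x92
body[0] mov  r6, r4 → r6=0x77
body[1] sub  r5, r5, r2 → r5=0x3d
body[2] sub  r4, r0, r4 → r4=0x5e
body[3] mov  r4, r0 → r4=0xd5
body[4] mov  r2, r3 → r2=0xb1
body[5] sub  r2, r5, r2 → r2=0x8c
epilogue: pop r2=0x61, sp=0x93
r4 is caller-saved → body value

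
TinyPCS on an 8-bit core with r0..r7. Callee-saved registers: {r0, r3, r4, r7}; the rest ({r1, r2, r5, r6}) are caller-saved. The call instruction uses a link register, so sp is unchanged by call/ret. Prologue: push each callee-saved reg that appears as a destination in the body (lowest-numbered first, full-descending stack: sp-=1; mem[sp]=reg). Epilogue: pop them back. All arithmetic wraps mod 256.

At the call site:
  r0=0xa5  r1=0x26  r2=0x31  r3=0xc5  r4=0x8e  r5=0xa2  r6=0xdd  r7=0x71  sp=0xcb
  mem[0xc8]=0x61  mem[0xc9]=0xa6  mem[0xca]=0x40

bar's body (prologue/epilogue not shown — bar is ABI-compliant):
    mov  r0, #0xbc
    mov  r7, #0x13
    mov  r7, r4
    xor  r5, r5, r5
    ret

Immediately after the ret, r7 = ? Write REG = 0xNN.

prologue: push r0 -> mem[0xca]=0xa5, sp=0xca
prologue: push r7 -> mem[0xc9]=0x71, sp=0xc9
body[0] mov  r0, #0xbc -> r0=0xbc
body[1] mov  r7, #0x13 -> r7=0x13
body[2] mov  r7, r4 -> r7=0x8e
body[3] xor  r5, r5, r5 -> r5=0x00
epilogue: pop r7=0x71, sp=0xca
epilogue: pop r0=0xa5, sp=0xcb
r7 is callee-saved -> restored

REG = 0x71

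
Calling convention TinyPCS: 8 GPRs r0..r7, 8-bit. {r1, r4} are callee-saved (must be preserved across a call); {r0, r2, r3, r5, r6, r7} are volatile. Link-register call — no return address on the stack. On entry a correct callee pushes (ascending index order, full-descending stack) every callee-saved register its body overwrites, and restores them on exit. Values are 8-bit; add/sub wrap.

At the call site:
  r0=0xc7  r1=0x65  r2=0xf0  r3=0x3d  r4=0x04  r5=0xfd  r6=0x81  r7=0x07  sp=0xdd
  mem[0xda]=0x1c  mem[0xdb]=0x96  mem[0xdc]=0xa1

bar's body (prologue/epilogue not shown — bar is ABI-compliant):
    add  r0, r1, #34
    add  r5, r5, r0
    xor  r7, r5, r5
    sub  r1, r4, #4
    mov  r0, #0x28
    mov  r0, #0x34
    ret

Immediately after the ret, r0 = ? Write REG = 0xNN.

prologue: push r1 -> mem[0xdc]=0x65, sp=0xdc
body[0] add  r0, r1, #34 -> r0=0x87
body[1] add  r5, r5, r0 -> r5=0x84
body[2] xor  r7, r5, r5 -> r7=0x00
body[3] sub  r1, r4, #4 -> r1=0x00
body[4] mov  r0, #0x28 -> r0=0x28
body[5] mov  r0, #0x34 -> r0=0x34
epilogue: pop r1=0x65, sp=0xdd
r0 is caller-saved -> body value

REG = 0x34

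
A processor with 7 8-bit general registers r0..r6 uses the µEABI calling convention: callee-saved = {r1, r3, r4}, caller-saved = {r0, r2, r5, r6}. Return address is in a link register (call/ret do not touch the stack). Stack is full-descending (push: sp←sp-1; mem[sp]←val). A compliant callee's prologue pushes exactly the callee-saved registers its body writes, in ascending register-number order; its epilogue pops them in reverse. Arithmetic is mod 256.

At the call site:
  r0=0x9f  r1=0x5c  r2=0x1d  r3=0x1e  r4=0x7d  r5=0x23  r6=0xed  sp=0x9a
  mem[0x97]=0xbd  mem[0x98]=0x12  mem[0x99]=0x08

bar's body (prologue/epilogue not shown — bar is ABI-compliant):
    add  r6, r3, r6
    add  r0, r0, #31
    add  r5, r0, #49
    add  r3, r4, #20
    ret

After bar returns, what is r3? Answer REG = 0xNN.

prologue: push r3 -> mem[0x99]=0x1e, sp=0x99
body[0] add  r6, r3, r6 -> r6=0x0b
body[1] add  r0, r0, #31 -> r0=0xbe
body[2] add  r5, r0, #49 -> r5=0xef
body[3] add  r3, r4, #20 -> r3=0x91
epilogue: pop r3=0x1e, sp=0x9a
r3 is callee-saved -> restored

REG = 0x1e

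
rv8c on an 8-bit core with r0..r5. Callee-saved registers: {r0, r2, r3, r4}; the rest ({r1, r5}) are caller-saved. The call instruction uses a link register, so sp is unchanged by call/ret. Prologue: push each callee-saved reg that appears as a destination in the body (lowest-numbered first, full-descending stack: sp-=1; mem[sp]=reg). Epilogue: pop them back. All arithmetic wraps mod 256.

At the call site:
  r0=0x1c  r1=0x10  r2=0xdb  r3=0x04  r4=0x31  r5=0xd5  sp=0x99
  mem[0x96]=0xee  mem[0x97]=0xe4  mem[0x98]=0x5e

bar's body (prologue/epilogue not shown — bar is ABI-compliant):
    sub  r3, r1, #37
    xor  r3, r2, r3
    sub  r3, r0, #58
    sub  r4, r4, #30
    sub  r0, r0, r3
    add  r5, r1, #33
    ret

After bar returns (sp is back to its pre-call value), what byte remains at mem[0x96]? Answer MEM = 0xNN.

prologue: push r0 → mem[0x98]=0x1c, sp=0x98
prologue: push r3 → mem[0x97]=0x04, sp=0x97
prologue: push r4 → mem[0x96]=0x31, sp=0x96
body[0] sub  r3, r1, #37 → r3=0xeb
body[1] xor  r3, r2, r3 → r3=0x30
body[2] sub  r3, r0, #58 → r3=0xe2
body[3] sub  r4, r4, #30 → r4=0x13
body[4] sub  r0, r0, r3 → r0=0x3a
body[5] add  r5, r1, #33 → r5=0x31
epilogue: pop r4=0x31, sp=0x97
epilogue: pop r3=0x04, sp=0x98
epilogue: pop r0=0x1c, sp=0x99
prologue pushed ['r0', 'r3', 'r4'] at ['0x98', '0x97', '0x96']

MEM = 0x31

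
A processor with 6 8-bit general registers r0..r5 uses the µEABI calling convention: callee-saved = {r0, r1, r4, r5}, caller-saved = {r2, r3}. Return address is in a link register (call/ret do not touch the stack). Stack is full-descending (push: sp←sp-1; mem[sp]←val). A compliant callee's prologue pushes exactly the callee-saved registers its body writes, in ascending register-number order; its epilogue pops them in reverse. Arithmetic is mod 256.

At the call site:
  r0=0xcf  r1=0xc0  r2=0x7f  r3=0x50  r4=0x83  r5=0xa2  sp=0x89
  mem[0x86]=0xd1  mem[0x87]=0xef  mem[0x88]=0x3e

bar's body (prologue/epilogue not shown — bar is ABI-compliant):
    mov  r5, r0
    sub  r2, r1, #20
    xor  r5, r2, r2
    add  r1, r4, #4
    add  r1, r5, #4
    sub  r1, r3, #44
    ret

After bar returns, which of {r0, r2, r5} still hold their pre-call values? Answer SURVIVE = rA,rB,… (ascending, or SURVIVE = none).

prologue: push r1 → mem[0x88]=0xc0, sp=0x88
prologue: push r5 → mem[0x87]=0xa2, sp=0x87
body[0] mov  r5, r0 → r5=0xcf
body[1] sub  r2, r1, #20 → r2=0xac
body[2] xor  r5, r2, r2 → r5=0x00
body[3] add  r1, r4, #4 → r1=0x87
body[4] add  r1, r5, #4 → r1=0x04
body[5] sub  r1, r3, #44 → r1=0x24
epilogue: pop r5=0xa2, sp=0x88
epilogue: pop r1=0xc0, sp=0x89
r0: callee-saved, written=False
r2: caller-saved, written=True
r5: callee-saved, written=True

SURVIVE = r0,r5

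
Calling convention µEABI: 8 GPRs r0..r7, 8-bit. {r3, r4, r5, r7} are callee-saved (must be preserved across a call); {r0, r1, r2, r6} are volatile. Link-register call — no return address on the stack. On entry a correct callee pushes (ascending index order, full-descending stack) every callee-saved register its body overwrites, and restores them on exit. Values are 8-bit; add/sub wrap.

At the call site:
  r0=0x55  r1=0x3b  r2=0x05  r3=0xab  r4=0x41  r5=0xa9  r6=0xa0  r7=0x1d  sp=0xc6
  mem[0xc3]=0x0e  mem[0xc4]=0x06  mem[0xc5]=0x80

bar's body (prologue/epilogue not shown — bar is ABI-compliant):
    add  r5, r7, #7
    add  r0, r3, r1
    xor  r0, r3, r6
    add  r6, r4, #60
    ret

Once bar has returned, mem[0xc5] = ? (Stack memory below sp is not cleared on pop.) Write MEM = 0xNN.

MEM = 0xa9

prologue: push r5 → mem[0xc5]=0xa9, sp=0xc5
body[0] add  r5, r7, #7 → r5=0x24
body[1] add  r0, r3, r1 → r0=0xe6
body[2] xor  r0, r3, r6 → r0=0x0b
body[3] add  r6, r4, #60 → r6=0x7d
epilogue: pop r5=0xa9, sp=0xc6
prologue pushed ['r5'] at ['0xc5']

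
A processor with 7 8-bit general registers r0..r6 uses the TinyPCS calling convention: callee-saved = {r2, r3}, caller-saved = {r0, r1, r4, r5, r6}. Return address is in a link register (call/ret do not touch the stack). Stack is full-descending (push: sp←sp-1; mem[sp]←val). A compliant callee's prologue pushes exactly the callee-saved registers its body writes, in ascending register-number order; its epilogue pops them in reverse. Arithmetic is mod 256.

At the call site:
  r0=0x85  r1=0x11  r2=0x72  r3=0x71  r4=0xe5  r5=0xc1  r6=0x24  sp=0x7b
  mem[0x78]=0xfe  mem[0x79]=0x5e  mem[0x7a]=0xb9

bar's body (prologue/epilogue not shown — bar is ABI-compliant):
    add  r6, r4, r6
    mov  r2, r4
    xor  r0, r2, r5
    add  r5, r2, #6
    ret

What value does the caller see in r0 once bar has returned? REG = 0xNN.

REG = 0x24

prologue: push r2 → mem[0x7a]=0x72, sp=0x7a
body[0] add  r6, r4, r6 → r6=0x09
body[1] mov  r2, r4 → r2=0xe5
body[2] xor  r0, r2, r5 → r0=0x24
body[3] add  r5, r2, #6 → r5=0xeb
epilogue: pop r2=0x72, sp=0x7b
r0 is caller-saved → body value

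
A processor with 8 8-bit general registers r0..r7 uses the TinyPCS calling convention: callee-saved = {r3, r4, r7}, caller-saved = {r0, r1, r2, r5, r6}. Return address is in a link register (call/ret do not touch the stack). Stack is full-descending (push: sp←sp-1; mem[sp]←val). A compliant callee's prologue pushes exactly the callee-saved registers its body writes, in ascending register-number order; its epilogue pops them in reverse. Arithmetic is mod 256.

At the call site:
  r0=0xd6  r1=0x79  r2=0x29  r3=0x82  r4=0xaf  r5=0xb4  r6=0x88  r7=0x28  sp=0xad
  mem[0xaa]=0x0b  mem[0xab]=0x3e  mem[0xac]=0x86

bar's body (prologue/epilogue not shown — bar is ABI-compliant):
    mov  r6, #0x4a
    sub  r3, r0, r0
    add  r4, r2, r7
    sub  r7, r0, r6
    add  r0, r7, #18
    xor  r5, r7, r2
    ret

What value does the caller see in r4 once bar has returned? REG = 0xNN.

REG = 0xaf

prologue: push r3 → mem[0xac]=0x82, sp=0xac
prologue: push r4 → mem[0xab]=0xaf, sp=0xab
prologue: push r7 → mem[0xaa]=0x28, sp=0xaa
body[0] mov  r6, #0x4a → r6=0x4a
body[1] sub  r3, r0, r0 → r3=0x00
body[2] add  r4, r2, r7 → r4=0x51
body[3] sub  r7, r0, r6 → r7=0x8c
body[4] add  r0, r7, #18 → r0=0x9e
body[5] xor  r5, r7, r2 → r5=0xa5
epilogue: pop r7=0x28, sp=0xab
epilogue: pop r4=0xaf, sp=0xac
epilogue: pop r3=0x82, sp=0xad
r4 is callee-saved → restored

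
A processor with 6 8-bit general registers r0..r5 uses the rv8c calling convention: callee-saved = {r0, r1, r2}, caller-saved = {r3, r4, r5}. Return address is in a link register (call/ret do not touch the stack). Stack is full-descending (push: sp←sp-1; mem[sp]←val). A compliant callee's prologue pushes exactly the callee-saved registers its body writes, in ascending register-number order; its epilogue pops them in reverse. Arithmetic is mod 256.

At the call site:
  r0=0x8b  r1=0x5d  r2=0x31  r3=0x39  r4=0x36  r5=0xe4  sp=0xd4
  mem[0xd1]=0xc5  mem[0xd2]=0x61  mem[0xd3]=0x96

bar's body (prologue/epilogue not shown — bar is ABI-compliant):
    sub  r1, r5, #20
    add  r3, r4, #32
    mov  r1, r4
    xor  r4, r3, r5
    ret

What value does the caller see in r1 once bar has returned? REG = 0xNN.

prologue: push r1 → mem[0xd3]=0x5d, sp=0xd3
body[0] sub  r1, r5, #20 → r1=0xd0
body[1] add  r3, r4, #32 → r3=0x56
body[2] mov  r1, r4 → r1=0x36
body[3] xor  r4, r3, r5 → r4=0xb2
epilogue: pop r1=0x5d, sp=0xd4
r1 is callee-saved → restored

REG = 0x5d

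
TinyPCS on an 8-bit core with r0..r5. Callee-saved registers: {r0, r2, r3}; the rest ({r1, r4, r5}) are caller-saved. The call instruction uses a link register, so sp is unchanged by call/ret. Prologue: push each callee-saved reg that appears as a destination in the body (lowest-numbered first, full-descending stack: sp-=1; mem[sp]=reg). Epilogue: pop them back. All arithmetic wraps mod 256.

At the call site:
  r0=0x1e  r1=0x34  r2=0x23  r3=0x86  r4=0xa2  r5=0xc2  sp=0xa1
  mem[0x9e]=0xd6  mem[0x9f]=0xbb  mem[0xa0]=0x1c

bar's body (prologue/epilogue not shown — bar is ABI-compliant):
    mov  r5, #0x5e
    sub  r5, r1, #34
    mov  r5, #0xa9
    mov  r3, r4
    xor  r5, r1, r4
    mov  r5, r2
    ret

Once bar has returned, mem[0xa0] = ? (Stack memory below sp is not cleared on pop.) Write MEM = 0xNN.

prologue: push r3 -> mem[0xa0]=0x86, sp=0xa0
body[0] mov  r5, #0x5e -> r5=0x5e
body[1] sub  r5, r1, #34 -> r5=0x12
body[2] mov  r5, #0xa9 -> r5=0xa9
body[3] mov  r3, r4 -> r3=0xa2
body[4] xor  r5, r1, r4 -> r5=0x96
body[5] mov  r5, r2 -> r5=0x23
epilogue: pop r3=0x86, sp=0xa1
prologue pushed ['r3'] at ['0xa0']

MEM = 0x86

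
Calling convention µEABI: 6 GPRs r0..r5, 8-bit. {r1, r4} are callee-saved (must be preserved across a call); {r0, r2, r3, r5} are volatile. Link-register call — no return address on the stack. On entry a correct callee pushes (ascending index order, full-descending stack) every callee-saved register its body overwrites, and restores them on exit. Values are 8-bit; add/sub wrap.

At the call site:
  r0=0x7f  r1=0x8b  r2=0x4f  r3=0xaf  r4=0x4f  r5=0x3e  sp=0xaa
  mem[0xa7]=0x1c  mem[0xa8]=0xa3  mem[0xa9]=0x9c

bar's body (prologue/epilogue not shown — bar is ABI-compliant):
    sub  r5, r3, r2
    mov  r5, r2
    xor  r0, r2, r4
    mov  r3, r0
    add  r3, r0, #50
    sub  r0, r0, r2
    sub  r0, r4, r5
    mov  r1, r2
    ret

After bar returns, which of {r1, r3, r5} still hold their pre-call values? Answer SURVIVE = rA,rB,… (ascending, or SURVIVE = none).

SURVIVE = r1

prologue: push r1 → mem[0xa9]=0x8b, sp=0xa9
body[0] sub  r5, r3, r2 → r5=0x60
body[1] mov  r5, r2 → r5=0x4f
body[2] xor  r0, r2, r4 → r0=0x00
body[3] mov  r3, r0 → r3=0x00
body[4] add  r3, r0, #50 → r3=0x32
body[5] sub  r0, r0, r2 → r0=0xb1
body[6] sub  r0, r4, r5 → r0=0x00
body[7] mov  r1, r2 → r1=0x4f
epilogue: pop r1=0x8b, sp=0xaa
r1: callee-saved, written=True
r3: caller-saved, written=True
r5: caller-saved, written=True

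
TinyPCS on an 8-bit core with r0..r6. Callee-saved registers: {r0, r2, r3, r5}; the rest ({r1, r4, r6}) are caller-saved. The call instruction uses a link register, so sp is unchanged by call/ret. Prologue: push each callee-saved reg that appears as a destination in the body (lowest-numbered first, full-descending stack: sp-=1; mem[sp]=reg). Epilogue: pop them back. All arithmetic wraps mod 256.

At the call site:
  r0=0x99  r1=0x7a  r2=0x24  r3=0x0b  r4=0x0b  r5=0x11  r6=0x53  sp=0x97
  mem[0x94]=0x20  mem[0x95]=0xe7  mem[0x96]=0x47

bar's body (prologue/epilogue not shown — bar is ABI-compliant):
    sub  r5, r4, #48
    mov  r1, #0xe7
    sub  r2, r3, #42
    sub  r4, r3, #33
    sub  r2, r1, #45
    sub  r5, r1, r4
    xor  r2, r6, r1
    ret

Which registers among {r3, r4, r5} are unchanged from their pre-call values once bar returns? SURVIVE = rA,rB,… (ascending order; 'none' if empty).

SURVIVE = r3,r5

prologue: push r2 -> mem[0x96]=0x24, sp=0x96
prologue: push r5 -> mem[0x95]=0x11, sp=0x95
body[0] sub  r5, r4, #48 -> r5=0xdb
body[1] mov  r1, #0xe7 -> r1=0xe7
body[2] sub  r2, r3, #42 -> r2=0xe1
body[3] sub  r4, r3, #33 -> r4=0xea
body[4] sub  r2, r1, #45 -> r2=0xba
body[5] sub  r5, r1, r4 -> r5=0xfd
body[6] xor  r2, r6, r1 -> r2=0xb4
epilogue: pop r5=0x11, sp=0x96
epilogue: pop r2=0x24, sp=0x97
r3: callee-saved, written=False
r4: caller-saved, written=True
r5: callee-saved, written=True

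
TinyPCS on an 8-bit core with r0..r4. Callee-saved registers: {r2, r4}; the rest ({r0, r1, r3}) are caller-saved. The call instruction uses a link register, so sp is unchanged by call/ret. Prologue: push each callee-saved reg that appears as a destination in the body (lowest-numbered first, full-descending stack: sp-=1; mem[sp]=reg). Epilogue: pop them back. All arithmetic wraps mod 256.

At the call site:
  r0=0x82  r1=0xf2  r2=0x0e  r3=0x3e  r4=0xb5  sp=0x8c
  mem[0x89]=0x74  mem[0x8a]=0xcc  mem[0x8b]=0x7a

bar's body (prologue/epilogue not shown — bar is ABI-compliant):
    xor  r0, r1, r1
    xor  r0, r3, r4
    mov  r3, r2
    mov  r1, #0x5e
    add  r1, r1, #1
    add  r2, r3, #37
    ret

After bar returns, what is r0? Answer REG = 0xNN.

prologue: push r2 → mem[0x8b]=0x0e, sp=0x8b
body[0] xor  r0, r1, r1 → r0=0x00
body[1] xor  r0, r3, r4 → r0=0x8b
body[2] mov  r3, r2 → r3=0x0e
body[3] mov  r1, #0x5e → r1=0x5e
body[4] add  r1, r1, #1 → r1=0x5f
body[5] add  r2, r3, #37 → r2=0x33
epilogue: pop r2=0x0e, sp=0x8c
r0 is caller-saved → body value

REG = 0x8b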